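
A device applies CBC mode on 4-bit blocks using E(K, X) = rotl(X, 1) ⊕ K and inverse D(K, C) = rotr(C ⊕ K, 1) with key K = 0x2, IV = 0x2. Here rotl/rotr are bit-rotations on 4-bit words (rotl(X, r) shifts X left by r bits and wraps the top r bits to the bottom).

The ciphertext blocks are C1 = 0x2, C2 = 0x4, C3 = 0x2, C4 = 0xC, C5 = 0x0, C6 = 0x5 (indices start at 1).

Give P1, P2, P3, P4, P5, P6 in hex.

CBC decryption: P_i = D(K, C_i) ⊕ C_{i−1}, with C_{0} = IV.
P1: D(K, 0x2) = 0x0; 0x0 ⊕ 0x2 = 0x2.
P2: D(K, 0x4) = 0x3; 0x3 ⊕ 0x2 = 0x1.
P3: D(K, 0x2) = 0x0; 0x0 ⊕ 0x4 = 0x4.
P4: D(K, 0xC) = 0x7; 0x7 ⊕ 0x2 = 0x5.
P5: D(K, 0x0) = 0x1; 0x1 ⊕ 0xC = 0xD.
P6: D(K, 0x5) = 0xB; 0xB ⊕ 0x0 = 0xB.

P1 = 0x2, P2 = 0x1, P3 = 0x4, P4 = 0x5, P5 = 0xD, P6 = 0xB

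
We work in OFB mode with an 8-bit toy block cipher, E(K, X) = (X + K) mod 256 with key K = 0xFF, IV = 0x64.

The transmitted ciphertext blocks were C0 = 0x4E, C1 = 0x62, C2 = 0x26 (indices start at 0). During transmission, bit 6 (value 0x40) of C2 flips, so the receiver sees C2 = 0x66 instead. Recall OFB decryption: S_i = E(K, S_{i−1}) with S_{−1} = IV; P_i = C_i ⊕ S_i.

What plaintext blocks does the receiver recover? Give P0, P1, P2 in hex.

Only C2 changed, to 0x66. In OFB, a change in C_i flips the same bit in P_i only; the keystream is unaffected. Decrypting the received ciphertext:
P0: S = E(K, 0x64) = 0x63; 0x4E ⊕ 0x63 = 0x2D.
P1: S = E(K, 0x63) = 0x62; 0x62 ⊕ 0x62 = 0x00.
P2: S = E(K, 0x62) = 0x61; 0x66 ⊕ 0x61 = 0x07.
Blocks that differ from the original plaintext: P2.

P0 = 0x2D, P1 = 0x00, P2 = 0x07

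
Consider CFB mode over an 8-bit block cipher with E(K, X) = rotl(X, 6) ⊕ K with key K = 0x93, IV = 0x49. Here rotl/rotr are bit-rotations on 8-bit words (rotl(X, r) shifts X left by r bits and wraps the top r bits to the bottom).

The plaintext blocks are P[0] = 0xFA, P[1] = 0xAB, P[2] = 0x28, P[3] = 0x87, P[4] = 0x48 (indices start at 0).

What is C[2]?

C[2] = 0x06

CFB encryption: C_i = P_i ⊕ E(K, C_{i−1}), with C_{−1} = IV.
C[0]: E(K, 0x49) = 0xC1; 0xFA ⊕ 0xC1 = 0x3B.
C[1]: E(K, 0x3B) = 0x5D; 0xAB ⊕ 0x5D = 0xF6.
C[2]: E(K, 0xF6) = 0x2E; 0x28 ⊕ 0x2E = 0x06.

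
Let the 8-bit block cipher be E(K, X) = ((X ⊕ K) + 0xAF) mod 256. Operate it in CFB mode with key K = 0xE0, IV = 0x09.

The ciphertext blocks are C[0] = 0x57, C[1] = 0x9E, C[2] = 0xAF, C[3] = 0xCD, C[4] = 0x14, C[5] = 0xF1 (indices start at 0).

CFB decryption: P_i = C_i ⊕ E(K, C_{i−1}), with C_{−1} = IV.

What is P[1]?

P[1]: E(K, 0x57) = 0x66; 0x9E ⊕ 0x66 = 0xF8.

P[1] = 0xF8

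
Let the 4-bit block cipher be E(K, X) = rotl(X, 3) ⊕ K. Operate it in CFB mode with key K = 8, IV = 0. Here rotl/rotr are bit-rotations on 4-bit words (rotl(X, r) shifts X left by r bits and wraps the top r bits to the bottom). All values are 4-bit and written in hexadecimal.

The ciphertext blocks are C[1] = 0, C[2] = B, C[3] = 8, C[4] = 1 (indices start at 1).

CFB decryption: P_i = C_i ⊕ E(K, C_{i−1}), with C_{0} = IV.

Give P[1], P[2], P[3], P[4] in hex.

P[1]: E(K, 0) = 8; 0 ⊕ 8 = 8.
P[2]: E(K, 0) = 8; B ⊕ 8 = 3.
P[3]: E(K, B) = 5; 8 ⊕ 5 = D.
P[4]: E(K, 8) = C; 1 ⊕ C = D.

P[1] = 8, P[2] = 3, P[3] = D, P[4] = D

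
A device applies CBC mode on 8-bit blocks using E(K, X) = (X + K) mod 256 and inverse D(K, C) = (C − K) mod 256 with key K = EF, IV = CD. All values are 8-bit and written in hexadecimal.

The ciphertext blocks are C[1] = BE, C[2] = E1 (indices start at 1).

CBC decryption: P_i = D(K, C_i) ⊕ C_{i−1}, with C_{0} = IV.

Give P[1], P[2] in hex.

P[1]: D(K, BE) = CF; CF ⊕ CD = 02.
P[2]: D(K, E1) = F2; F2 ⊕ BE = 4C.

P[1] = 02, P[2] = 4C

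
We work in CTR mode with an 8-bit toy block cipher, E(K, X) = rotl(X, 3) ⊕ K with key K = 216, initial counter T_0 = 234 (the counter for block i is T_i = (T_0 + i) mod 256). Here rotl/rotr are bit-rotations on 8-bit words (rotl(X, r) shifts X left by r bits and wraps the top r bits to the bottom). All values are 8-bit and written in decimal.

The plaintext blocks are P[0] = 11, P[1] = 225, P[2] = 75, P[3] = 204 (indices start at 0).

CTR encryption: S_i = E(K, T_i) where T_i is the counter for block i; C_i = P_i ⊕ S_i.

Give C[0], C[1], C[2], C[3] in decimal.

C[0]: T = 234, S = E(K, T) = 143; 11 ⊕ 143 = 132.
C[1]: T = 235, S = E(K, T) = 135; 225 ⊕ 135 = 102.
C[2]: T = 236, S = E(K, T) = 191; 75 ⊕ 191 = 244.
C[3]: T = 237, S = E(K, T) = 183; 204 ⊕ 183 = 123.

C[0] = 132, C[1] = 102, C[2] = 244, C[3] = 123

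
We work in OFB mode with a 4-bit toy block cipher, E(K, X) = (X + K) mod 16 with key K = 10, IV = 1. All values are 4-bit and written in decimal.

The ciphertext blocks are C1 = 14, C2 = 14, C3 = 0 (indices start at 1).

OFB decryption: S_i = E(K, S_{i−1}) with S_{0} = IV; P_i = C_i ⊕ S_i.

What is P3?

P1: S = E(K, 1) = 11; 14 ⊕ 11 = 5.
P2: S = E(K, 11) = 5; 14 ⊕ 5 = 11.
P3: S = E(K, 5) = 15; 0 ⊕ 15 = 15.

P3 = 15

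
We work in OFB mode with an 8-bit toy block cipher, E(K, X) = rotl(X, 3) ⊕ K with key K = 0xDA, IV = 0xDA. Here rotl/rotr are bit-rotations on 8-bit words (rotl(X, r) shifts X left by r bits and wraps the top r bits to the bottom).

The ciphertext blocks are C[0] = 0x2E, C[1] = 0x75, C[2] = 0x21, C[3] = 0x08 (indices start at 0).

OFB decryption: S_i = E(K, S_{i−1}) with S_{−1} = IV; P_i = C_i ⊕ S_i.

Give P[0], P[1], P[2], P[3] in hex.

P[0]: S = E(K, 0xDA) = 0x0C; 0x2E ⊕ 0x0C = 0x22.
P[1]: S = E(K, 0x0C) = 0xBA; 0x75 ⊕ 0xBA = 0xCF.
P[2]: S = E(K, 0xBA) = 0x0F; 0x21 ⊕ 0x0F = 0x2E.
P[3]: S = E(K, 0x0F) = 0xA2; 0x08 ⊕ 0xA2 = 0xAA.

P[0] = 0x22, P[1] = 0xCF, P[2] = 0x2E, P[3] = 0xAA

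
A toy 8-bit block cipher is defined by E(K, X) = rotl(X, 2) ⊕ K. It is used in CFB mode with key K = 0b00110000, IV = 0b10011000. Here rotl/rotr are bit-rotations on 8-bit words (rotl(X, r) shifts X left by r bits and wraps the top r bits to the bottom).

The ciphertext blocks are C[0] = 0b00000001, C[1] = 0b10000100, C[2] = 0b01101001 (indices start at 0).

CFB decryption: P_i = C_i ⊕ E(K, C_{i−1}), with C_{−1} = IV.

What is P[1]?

P[1] = 0b10110000

P[1]: E(K, 0b00000001) = 0b00110100; 0b10000100 ⊕ 0b00110100 = 0b10110000.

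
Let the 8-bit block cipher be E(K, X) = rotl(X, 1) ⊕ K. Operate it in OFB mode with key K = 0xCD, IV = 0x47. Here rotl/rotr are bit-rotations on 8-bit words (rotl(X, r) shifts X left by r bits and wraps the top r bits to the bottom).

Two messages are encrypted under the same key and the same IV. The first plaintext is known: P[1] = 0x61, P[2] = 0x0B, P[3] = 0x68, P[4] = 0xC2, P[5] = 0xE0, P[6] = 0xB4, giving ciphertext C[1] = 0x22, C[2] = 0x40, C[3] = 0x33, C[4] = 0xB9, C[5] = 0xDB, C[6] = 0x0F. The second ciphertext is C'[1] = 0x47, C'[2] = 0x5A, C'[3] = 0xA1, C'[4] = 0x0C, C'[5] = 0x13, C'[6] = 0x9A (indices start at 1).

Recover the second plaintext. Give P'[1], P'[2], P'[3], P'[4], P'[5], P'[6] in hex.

In OFB with a reused IV, both messages share the same keystream S_i, so C_i ⊕ C'_i = P_i ⊕ P'_i and thus P'_i = P_i ⊕ C_i ⊕ C'_i.
P'[1]: 0x61 ⊕ 0x22 ⊕ 0x47 = 0x04.
P'[2]: 0x0B ⊕ 0x40 ⊕ 0x5A = 0x11.
P'[3]: 0x68 ⊕ 0x33 ⊕ 0xA1 = 0xFA.
P'[4]: 0xC2 ⊕ 0xB9 ⊕ 0x0C = 0x77.
P'[5]: 0xE0 ⊕ 0xDB ⊕ 0x13 = 0x28.
P'[6]: 0xB4 ⊕ 0x0F ⊕ 0x9A = 0x21.

P'[1] = 0x04, P'[2] = 0x11, P'[3] = 0xFA, P'[4] = 0x77, P'[5] = 0x28, P'[6] = 0x21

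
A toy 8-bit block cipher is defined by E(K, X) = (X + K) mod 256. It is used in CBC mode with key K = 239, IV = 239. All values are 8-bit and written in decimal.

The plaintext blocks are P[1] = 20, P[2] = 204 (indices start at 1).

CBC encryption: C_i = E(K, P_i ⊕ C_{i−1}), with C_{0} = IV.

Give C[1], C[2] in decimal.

C[1]: P[1] ⊕ 239 = 251; E(K, 251) = 234.
C[2]: P[2] ⊕ 234 = 38; E(K, 38) = 21.

C[1] = 234, C[2] = 21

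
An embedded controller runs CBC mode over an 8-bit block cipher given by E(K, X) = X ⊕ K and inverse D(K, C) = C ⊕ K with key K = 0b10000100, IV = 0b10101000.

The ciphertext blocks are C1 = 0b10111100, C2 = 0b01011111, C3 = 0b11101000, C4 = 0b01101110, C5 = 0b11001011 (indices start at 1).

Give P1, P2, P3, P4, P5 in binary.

P1 = 0b10010000, P2 = 0b01100111, P3 = 0b00110011, P4 = 0b00000010, P5 = 0b00100001

CBC decryption: P_i = D(K, C_i) ⊕ C_{i−1}, with C_{0} = IV.
P1: D(K, 0b10111100) = 0b00111000; 0b00111000 ⊕ 0b10101000 = 0b10010000.
P2: D(K, 0b01011111) = 0b11011011; 0b11011011 ⊕ 0b10111100 = 0b01100111.
P3: D(K, 0b11101000) = 0b01101100; 0b01101100 ⊕ 0b01011111 = 0b00110011.
P4: D(K, 0b01101110) = 0b11101010; 0b11101010 ⊕ 0b11101000 = 0b00000010.
P5: D(K, 0b11001011) = 0b01001111; 0b01001111 ⊕ 0b01101110 = 0b00100001.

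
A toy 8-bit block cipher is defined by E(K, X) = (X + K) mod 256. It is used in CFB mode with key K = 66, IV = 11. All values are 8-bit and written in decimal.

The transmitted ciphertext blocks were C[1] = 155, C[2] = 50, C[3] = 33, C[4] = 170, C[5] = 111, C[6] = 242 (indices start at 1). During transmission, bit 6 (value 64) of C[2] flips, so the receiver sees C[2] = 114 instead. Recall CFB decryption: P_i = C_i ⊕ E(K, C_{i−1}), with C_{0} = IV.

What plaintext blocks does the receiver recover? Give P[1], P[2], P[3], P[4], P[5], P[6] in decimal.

Only C[2] changed, to 114. In CFB, a change in C_i flips the same bit in P_i and garbles P_{i+1}. Decrypting the received ciphertext:
P[1]: E(K, 11) = 77; 155 ⊕ 77 = 214.
P[2]: E(K, 155) = 221; 114 ⊕ 221 = 175.
P[3]: E(K, 114) = 180; 33 ⊕ 180 = 149.
P[4]: E(K, 33) = 99; 170 ⊕ 99 = 201.
P[5]: E(K, 170) = 236; 111 ⊕ 236 = 131.
P[6]: E(K, 111) = 177; 242 ⊕ 177 = 67.
Blocks that differ from the original plaintext: P[2], P[3].

P[1] = 214, P[2] = 175, P[3] = 149, P[4] = 201, P[5] = 131, P[6] = 67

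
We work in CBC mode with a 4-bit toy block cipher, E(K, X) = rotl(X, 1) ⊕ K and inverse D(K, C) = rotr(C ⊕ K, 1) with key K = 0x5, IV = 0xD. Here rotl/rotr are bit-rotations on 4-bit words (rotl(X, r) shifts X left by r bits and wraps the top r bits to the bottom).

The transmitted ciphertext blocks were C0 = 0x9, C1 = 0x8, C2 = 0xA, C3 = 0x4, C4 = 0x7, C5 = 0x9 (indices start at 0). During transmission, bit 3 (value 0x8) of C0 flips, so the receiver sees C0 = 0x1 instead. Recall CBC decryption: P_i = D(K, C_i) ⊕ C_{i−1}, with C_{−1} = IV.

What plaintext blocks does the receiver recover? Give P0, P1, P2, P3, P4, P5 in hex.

P0 = 0xF, P1 = 0xF, P2 = 0x7, P3 = 0x2, P4 = 0x5, P5 = 0x1

Only C0 changed, to 0x1. In CBC, a change in C_i garbles P_i and flips the same bit in P_{i+1}. Decrypting the received ciphertext:
P0: D(K, 0x1) = 0x2; 0x2 ⊕ 0xD = 0xF.
P1: D(K, 0x8) = 0xE; 0xE ⊕ 0x1 = 0xF.
P2: D(K, 0xA) = 0xF; 0xF ⊕ 0x8 = 0x7.
P3: D(K, 0x4) = 0x8; 0x8 ⊕ 0xA = 0x2.
P4: D(K, 0x7) = 0x1; 0x1 ⊕ 0x4 = 0x5.
P5: D(K, 0x9) = 0x6; 0x6 ⊕ 0x7 = 0x1.
Blocks that differ from the original plaintext: P0, P1.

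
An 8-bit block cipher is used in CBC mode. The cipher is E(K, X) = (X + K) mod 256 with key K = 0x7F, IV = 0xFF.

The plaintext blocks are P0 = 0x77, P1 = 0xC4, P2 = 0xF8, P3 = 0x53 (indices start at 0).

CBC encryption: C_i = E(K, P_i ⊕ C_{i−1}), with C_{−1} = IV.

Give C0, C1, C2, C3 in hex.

C0: P0 ⊕ 0xFF = 0x88; E(K, 0x88) = 0x07.
C1: P1 ⊕ 0x07 = 0xC3; E(K, 0xC3) = 0x42.
C2: P2 ⊕ 0x42 = 0xBA; E(K, 0xBA) = 0x39.
C3: P3 ⊕ 0x39 = 0x6A; E(K, 0x6A) = 0xE9.

C0 = 0x07, C1 = 0x42, C2 = 0x39, C3 = 0xE9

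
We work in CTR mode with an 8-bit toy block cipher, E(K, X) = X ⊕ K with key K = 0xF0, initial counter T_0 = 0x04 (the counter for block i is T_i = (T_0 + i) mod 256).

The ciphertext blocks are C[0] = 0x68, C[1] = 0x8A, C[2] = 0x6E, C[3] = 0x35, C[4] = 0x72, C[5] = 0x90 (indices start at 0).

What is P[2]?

CTR decryption: S_i = E(K, T_i) where T_i is the counter for block i; P_i = C_i ⊕ S_i.
P[2]: T = 0x06, S = E(K, T) = 0xF6; 0x6E ⊕ 0xF6 = 0x98.

P[2] = 0x98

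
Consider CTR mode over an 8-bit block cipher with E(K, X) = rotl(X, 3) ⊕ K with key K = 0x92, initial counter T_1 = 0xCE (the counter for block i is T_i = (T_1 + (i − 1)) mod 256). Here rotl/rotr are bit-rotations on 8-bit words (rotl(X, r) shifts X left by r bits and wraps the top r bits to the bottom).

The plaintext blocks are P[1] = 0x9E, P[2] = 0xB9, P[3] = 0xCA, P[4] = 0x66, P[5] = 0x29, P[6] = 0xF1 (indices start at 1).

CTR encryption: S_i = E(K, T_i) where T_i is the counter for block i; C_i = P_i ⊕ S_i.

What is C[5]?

C[1]: T = 0xCE, S = E(K, T) = 0xE4; 0x9E ⊕ 0xE4 = 0x7A.
C[2]: T = 0xCF, S = E(K, T) = 0xEC; 0xB9 ⊕ 0xEC = 0x55.
C[3]: T = 0xD0, S = E(K, T) = 0x14; 0xCA ⊕ 0x14 = 0xDE.
C[4]: T = 0xD1, S = E(K, T) = 0x1C; 0x66 ⊕ 0x1C = 0x7A.
C[5]: T = 0xD2, S = E(K, T) = 0x04; 0x29 ⊕ 0x04 = 0x2D.

C[5] = 0x2D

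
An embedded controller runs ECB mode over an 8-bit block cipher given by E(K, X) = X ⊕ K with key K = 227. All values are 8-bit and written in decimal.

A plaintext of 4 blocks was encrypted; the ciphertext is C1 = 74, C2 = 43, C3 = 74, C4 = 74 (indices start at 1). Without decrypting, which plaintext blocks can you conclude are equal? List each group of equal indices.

ECB encrypts each block independently with the same key, so equal ciphertext blocks imply equal plaintext blocks.
C1 = C3 = C4 = 74, so P1 = P3 = P4.

P1 = P3 = P4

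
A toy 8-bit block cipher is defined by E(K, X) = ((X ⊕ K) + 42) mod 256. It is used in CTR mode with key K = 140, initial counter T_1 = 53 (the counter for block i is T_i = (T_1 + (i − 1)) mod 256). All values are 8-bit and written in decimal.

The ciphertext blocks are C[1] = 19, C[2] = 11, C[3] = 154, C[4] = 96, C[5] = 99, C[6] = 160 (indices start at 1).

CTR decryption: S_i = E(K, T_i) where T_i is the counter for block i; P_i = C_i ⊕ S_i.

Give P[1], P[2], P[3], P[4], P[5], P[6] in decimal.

P[1] = 240, P[2] = 239, P[3] = 127, P[4] = 190, P[5] = 188, P[6] = 64

P[1]: T = 53, S = E(K, T) = 227; 19 ⊕ 227 = 240.
P[2]: T = 54, S = E(K, T) = 228; 11 ⊕ 228 = 239.
P[3]: T = 55, S = E(K, T) = 229; 154 ⊕ 229 = 127.
P[4]: T = 56, S = E(K, T) = 222; 96 ⊕ 222 = 190.
P[5]: T = 57, S = E(K, T) = 223; 99 ⊕ 223 = 188.
P[6]: T = 58, S = E(K, T) = 224; 160 ⊕ 224 = 64.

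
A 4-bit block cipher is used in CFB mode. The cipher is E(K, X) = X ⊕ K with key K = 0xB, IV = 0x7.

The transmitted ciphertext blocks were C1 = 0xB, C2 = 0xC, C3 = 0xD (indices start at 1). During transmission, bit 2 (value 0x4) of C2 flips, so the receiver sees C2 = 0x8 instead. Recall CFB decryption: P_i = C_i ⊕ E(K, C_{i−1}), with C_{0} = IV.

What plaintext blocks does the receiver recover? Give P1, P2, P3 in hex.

P1 = 0x7, P2 = 0x8, P3 = 0xE

Only C2 changed, to 0x8. In CFB, a change in C_i flips the same bit in P_i and garbles P_{i+1}. Decrypting the received ciphertext:
P1: E(K, 0x7) = 0xC; 0xB ⊕ 0xC = 0x7.
P2: E(K, 0xB) = 0x0; 0x8 ⊕ 0x0 = 0x8.
P3: E(K, 0x8) = 0x3; 0xD ⊕ 0x3 = 0xE.
Blocks that differ from the original plaintext: P2, P3.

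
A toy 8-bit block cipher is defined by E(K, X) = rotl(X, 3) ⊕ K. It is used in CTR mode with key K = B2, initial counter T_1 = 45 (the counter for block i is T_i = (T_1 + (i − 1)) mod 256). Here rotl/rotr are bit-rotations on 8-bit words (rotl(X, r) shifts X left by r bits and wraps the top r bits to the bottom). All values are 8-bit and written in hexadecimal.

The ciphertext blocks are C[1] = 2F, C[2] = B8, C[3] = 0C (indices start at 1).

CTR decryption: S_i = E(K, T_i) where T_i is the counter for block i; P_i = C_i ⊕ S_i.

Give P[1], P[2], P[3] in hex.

P[1]: T = 45, S = E(K, T) = 98; 2F ⊕ 98 = B7.
P[2]: T = 46, S = E(K, T) = 80; B8 ⊕ 80 = 38.
P[3]: T = 47, S = E(K, T) = 88; 0C ⊕ 88 = 84.

P[1] = B7, P[2] = 38, P[3] = 84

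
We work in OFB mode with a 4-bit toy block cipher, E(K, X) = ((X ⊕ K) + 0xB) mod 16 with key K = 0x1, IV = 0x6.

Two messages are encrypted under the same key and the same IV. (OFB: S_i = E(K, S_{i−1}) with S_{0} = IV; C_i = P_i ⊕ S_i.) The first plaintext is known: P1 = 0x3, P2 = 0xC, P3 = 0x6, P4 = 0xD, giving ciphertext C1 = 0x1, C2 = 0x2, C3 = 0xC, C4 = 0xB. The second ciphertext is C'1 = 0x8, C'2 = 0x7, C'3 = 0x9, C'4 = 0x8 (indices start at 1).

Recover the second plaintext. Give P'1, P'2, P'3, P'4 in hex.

In OFB with a reused IV, both messages share the same keystream S_i, so C_i ⊕ C'_i = P_i ⊕ P'_i and thus P'_i = P_i ⊕ C_i ⊕ C'_i.
P'1: 0x3 ⊕ 0x1 ⊕ 0x8 = 0xA.
P'2: 0xC ⊕ 0x2 ⊕ 0x7 = 0x9.
P'3: 0x6 ⊕ 0xC ⊕ 0x9 = 0x3.
P'4: 0xD ⊕ 0xB ⊕ 0x8 = 0xE.

P'1 = 0xA, P'2 = 0x9, P'3 = 0x3, P'4 = 0xE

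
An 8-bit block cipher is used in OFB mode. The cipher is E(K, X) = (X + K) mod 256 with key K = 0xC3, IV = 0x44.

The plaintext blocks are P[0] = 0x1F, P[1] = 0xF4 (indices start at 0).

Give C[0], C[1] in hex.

OFB encryption: S_i = E(K, S_{i−1}) with S_{−1} = IV; C_i = P_i ⊕ S_i.
C[0]: S = E(K, 0x44) = 0x07; 0x1F ⊕ 0x07 = 0x18.
C[1]: S = E(K, 0x07) = 0xCA; 0xF4 ⊕ 0xCA = 0x3E.

C[0] = 0x18, C[1] = 0x3E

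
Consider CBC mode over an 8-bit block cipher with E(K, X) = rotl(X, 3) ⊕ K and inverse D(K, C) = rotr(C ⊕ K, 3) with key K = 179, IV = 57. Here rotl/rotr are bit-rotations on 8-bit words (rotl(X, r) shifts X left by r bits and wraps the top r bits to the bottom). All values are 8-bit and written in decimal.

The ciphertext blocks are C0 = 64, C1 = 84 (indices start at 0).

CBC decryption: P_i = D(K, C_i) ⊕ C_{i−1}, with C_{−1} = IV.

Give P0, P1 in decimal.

P0 = 71, P1 = 188

P0: D(K, 64) = 126; 126 ⊕ 57 = 71.
P1: D(K, 84) = 252; 252 ⊕ 64 = 188.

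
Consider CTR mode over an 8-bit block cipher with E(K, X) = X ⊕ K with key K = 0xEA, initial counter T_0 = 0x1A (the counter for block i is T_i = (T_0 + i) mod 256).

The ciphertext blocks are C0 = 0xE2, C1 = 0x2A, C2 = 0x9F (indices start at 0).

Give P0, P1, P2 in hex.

CTR decryption: S_i = E(K, T_i) where T_i is the counter for block i; P_i = C_i ⊕ S_i.
P0: T = 0x1A, S = E(K, T) = 0xF0; 0xE2 ⊕ 0xF0 = 0x12.
P1: T = 0x1B, S = E(K, T) = 0xF1; 0x2A ⊕ 0xF1 = 0xDB.
P2: T = 0x1C, S = E(K, T) = 0xF6; 0x9F ⊕ 0xF6 = 0x69.

P0 = 0x12, P1 = 0xDB, P2 = 0x69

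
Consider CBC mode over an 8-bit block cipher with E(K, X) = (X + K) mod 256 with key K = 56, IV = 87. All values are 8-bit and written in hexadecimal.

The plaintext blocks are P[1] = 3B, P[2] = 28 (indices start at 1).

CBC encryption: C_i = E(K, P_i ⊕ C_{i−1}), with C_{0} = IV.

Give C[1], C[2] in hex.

C[1]: P[1] ⊕ 87 = BC; E(K, BC) = 12.
C[2]: P[2] ⊕ 12 = 3A; E(K, 3A) = 90.

C[1] = 12, C[2] = 90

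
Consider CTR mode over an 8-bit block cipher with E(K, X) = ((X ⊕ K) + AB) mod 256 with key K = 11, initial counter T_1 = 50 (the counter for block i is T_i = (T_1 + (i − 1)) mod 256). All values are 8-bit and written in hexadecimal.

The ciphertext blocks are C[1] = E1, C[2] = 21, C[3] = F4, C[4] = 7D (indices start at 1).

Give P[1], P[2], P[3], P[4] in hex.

P[1] = 0D, P[2] = CA, P[3] = 1A, P[4] = 90

CTR decryption: S_i = E(K, T_i) where T_i is the counter for block i; P_i = C_i ⊕ S_i.
P[1]: T = 50, S = E(K, T) = EC; E1 ⊕ EC = 0D.
P[2]: T = 51, S = E(K, T) = EB; 21 ⊕ EB = CA.
P[3]: T = 52, S = E(K, T) = EE; F4 ⊕ EE = 1A.
P[4]: T = 53, S = E(K, T) = ED; 7D ⊕ ED = 90.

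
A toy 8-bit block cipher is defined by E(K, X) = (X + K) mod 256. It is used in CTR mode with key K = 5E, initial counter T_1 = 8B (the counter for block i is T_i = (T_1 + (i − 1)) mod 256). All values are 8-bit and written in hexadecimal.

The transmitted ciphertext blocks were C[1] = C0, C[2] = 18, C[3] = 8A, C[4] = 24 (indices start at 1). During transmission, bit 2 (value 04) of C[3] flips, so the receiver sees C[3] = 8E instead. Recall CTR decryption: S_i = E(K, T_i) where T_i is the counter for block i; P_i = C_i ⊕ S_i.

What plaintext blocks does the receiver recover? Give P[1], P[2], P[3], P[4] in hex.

P[1] = 29, P[2] = F2, P[3] = 65, P[4] = C8

Only C[3] changed, to 8E. In CTR, a change in C_i flips the same bit in P_i only; the keystream is unaffected. Decrypting the received ciphertext:
P[1]: T = 8B, S = E(K, T) = E9; C0 ⊕ E9 = 29.
P[2]: T = 8C, S = E(K, T) = EA; 18 ⊕ EA = F2.
P[3]: T = 8D, S = E(K, T) = EB; 8E ⊕ EB = 65.
P[4]: T = 8E, S = E(K, T) = EC; 24 ⊕ EC = C8.
Blocks that differ from the original plaintext: P[3].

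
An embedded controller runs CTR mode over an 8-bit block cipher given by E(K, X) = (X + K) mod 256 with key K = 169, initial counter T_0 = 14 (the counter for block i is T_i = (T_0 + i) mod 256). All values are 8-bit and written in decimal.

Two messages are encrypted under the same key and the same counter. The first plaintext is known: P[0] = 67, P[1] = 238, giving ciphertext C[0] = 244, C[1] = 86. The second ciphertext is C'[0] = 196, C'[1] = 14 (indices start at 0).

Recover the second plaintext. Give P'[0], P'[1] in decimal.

In CTR with a reused counter, both messages share the same keystream S_i, so C_i ⊕ C'_i = P_i ⊕ P'_i and thus P'_i = P_i ⊕ C_i ⊕ C'_i.
P'[0]: 67 ⊕ 244 ⊕ 196 = 115.
P'[1]: 238 ⊕ 86 ⊕ 14 = 182.

P'[0] = 115, P'[1] = 182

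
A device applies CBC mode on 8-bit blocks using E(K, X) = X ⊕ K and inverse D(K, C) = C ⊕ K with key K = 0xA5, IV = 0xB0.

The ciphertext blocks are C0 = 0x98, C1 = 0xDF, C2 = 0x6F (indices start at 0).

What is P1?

P1 = 0xE2

CBC decryption: P_i = D(K, C_i) ⊕ C_{i−1}, with C_{−1} = IV.
P1: D(K, 0xDF) = 0x7A; 0x7A ⊕ 0x98 = 0xE2.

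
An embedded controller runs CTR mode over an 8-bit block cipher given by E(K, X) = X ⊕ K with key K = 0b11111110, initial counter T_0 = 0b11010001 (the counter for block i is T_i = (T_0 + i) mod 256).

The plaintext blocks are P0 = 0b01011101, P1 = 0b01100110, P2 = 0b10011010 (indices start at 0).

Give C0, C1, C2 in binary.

C0 = 0b01110010, C1 = 0b01001010, C2 = 0b10110111

CTR encryption: S_i = E(K, T_i) where T_i is the counter for block i; C_i = P_i ⊕ S_i.
C0: T = 0b11010001, S = E(K, T) = 0b00101111; 0b01011101 ⊕ 0b00101111 = 0b01110010.
C1: T = 0b11010010, S = E(K, T) = 0b00101100; 0b01100110 ⊕ 0b00101100 = 0b01001010.
C2: T = 0b11010011, S = E(K, T) = 0b00101101; 0b10011010 ⊕ 0b00101101 = 0b10110111.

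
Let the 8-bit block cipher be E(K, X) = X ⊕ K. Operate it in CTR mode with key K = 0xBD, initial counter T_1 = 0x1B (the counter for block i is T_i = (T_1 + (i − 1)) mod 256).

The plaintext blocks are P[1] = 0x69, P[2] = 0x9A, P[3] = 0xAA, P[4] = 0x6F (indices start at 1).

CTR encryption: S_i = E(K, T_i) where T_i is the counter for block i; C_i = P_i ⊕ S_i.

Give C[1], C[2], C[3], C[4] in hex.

C[1]: T = 0x1B, S = E(K, T) = 0xA6; 0x69 ⊕ 0xA6 = 0xCF.
C[2]: T = 0x1C, S = E(K, T) = 0xA1; 0x9A ⊕ 0xA1 = 0x3B.
C[3]: T = 0x1D, S = E(K, T) = 0xA0; 0xAA ⊕ 0xA0 = 0x0A.
C[4]: T = 0x1E, S = E(K, T) = 0xA3; 0x6F ⊕ 0xA3 = 0xCC.

C[1] = 0xCF, C[2] = 0x3B, C[3] = 0x0A, C[4] = 0xCC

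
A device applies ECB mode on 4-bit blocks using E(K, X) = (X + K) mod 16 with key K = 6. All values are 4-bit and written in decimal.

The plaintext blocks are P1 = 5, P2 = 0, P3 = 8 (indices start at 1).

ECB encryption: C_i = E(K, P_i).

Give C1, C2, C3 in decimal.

C1: E(K, 5) = 11.
C2: E(K, 0) = 6.
C3: E(K, 8) = 14.

C1 = 11, C2 = 6, C3 = 14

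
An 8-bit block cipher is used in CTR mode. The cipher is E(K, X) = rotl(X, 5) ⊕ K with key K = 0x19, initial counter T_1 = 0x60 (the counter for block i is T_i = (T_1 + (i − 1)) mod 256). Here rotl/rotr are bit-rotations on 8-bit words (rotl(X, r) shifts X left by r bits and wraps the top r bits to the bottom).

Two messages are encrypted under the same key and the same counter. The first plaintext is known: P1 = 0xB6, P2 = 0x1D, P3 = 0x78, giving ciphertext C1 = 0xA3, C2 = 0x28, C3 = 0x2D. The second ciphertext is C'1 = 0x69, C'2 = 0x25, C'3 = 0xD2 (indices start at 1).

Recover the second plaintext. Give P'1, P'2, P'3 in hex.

In CTR with a reused counter, both messages share the same keystream S_i, so C_i ⊕ C'_i = P_i ⊕ P'_i and thus P'_i = P_i ⊕ C_i ⊕ C'_i.
P'1: 0xB6 ⊕ 0xA3 ⊕ 0x69 = 0x7C.
P'2: 0x1D ⊕ 0x28 ⊕ 0x25 = 0x10.
P'3: 0x78 ⊕ 0x2D ⊕ 0xD2 = 0x87.

P'1 = 0x7C, P'2 = 0x10, P'3 = 0x87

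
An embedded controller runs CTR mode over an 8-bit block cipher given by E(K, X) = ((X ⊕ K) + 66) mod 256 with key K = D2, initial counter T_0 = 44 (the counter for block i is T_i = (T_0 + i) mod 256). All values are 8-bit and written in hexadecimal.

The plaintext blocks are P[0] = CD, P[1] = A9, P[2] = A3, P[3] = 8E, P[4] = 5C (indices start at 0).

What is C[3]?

C[3] = 75

CTR encryption: S_i = E(K, T_i) where T_i is the counter for block i; C_i = P_i ⊕ S_i.
C[0]: T = 44, S = E(K, T) = FC; CD ⊕ FC = 31.
C[1]: T = 45, S = E(K, T) = FD; A9 ⊕ FD = 54.
C[2]: T = 46, S = E(K, T) = FA; A3 ⊕ FA = 59.
C[3]: T = 47, S = E(K, T) = FB; 8E ⊕ FB = 75.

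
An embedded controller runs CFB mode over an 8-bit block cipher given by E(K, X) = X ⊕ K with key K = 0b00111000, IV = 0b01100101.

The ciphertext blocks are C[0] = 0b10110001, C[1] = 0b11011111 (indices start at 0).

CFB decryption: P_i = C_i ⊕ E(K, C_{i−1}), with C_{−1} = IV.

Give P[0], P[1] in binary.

P[0]: E(K, 0b01100101) = 0b01011101; 0b10110001 ⊕ 0b01011101 = 0b11101100.
P[1]: E(K, 0b10110001) = 0b10001001; 0b11011111 ⊕ 0b10001001 = 0b01010110.

P[0] = 0b11101100, P[1] = 0b01010110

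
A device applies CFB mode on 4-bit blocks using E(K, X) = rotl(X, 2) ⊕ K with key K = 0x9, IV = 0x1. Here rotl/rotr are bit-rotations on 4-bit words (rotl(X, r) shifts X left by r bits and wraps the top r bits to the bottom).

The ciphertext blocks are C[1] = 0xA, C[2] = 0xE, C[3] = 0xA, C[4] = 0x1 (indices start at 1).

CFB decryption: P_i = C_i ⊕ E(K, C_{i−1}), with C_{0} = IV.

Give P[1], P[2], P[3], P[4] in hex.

P[1] = 0x7, P[2] = 0xD, P[3] = 0x8, P[4] = 0x2

P[1]: E(K, 0x1) = 0xD; 0xA ⊕ 0xD = 0x7.
P[2]: E(K, 0xA) = 0x3; 0xE ⊕ 0x3 = 0xD.
P[3]: E(K, 0xE) = 0x2; 0xA ⊕ 0x2 = 0x8.
P[4]: E(K, 0xA) = 0x3; 0x1 ⊕ 0x3 = 0x2.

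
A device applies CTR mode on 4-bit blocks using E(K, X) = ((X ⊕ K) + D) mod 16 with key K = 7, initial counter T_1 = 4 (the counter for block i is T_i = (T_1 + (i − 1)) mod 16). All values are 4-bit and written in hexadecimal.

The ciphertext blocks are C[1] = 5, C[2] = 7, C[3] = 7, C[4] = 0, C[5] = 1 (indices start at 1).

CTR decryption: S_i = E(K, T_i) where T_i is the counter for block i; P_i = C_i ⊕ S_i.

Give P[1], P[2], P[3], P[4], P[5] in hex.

P[1] = 5, P[2] = 8, P[3] = 9, P[4] = D, P[5] = D

P[1]: T = 4, S = E(K, T) = 0; 5 ⊕ 0 = 5.
P[2]: T = 5, S = E(K, T) = F; 7 ⊕ F = 8.
P[3]: T = 6, S = E(K, T) = E; 7 ⊕ E = 9.
P[4]: T = 7, S = E(K, T) = D; 0 ⊕ D = D.
P[5]: T = 8, S = E(K, T) = C; 1 ⊕ C = D.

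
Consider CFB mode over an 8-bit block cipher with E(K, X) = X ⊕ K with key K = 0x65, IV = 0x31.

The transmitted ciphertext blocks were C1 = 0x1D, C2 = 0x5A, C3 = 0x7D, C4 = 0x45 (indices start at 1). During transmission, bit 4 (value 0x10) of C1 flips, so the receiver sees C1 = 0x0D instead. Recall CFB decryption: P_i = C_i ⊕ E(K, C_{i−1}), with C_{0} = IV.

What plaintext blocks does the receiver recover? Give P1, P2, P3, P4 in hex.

P1 = 0x59, P2 = 0x32, P3 = 0x42, P4 = 0x5D

Only C1 changed, to 0x0D. In CFB, a change in C_i flips the same bit in P_i and garbles P_{i+1}. Decrypting the received ciphertext:
P1: E(K, 0x31) = 0x54; 0x0D ⊕ 0x54 = 0x59.
P2: E(K, 0x0D) = 0x68; 0x5A ⊕ 0x68 = 0x32.
P3: E(K, 0x5A) = 0x3F; 0x7D ⊕ 0x3F = 0x42.
P4: E(K, 0x7D) = 0x18; 0x45 ⊕ 0x18 = 0x5D.
Blocks that differ from the original plaintext: P1, P2.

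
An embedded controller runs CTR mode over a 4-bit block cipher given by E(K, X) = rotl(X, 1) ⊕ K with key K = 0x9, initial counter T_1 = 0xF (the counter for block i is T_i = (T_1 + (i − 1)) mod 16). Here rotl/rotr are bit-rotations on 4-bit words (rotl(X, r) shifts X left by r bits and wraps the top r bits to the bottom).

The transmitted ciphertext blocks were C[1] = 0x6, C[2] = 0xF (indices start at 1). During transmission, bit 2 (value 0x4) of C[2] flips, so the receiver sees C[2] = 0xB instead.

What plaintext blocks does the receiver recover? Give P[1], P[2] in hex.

P[1] = 0x0, P[2] = 0x2

CTR decryption: S_i = E(K, T_i) where T_i is the counter for block i; P_i = C_i ⊕ S_i.
Only C[2] changed, to 0xB. In CTR, a change in C_i flips the same bit in P_i only; the keystream is unaffected. Decrypting the received ciphertext:
P[1]: T = 0xF, S = E(K, T) = 0x6; 0x6 ⊕ 0x6 = 0x0.
P[2]: T = 0x0, S = E(K, T) = 0x9; 0xB ⊕ 0x9 = 0x2.
Blocks that differ from the original plaintext: P[2].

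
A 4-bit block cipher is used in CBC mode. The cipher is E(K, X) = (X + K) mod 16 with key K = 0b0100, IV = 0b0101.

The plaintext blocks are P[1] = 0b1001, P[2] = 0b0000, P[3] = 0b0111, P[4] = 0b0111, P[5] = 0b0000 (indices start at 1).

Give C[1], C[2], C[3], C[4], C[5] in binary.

C[1] = 0b0000, C[2] = 0b0100, C[3] = 0b0111, C[4] = 0b0100, C[5] = 0b1000

CBC encryption: C_i = E(K, P_i ⊕ C_{i−1}), with C_{0} = IV.
C[1]: P[1] ⊕ 0b0101 = 0b1100; E(K, 0b1100) = 0b0000.
C[2]: P[2] ⊕ 0b0000 = 0b0000; E(K, 0b0000) = 0b0100.
C[3]: P[3] ⊕ 0b0100 = 0b0011; E(K, 0b0011) = 0b0111.
C[4]: P[4] ⊕ 0b0111 = 0b0000; E(K, 0b0000) = 0b0100.
C[5]: P[5] ⊕ 0b0100 = 0b0100; E(K, 0b0100) = 0b1000.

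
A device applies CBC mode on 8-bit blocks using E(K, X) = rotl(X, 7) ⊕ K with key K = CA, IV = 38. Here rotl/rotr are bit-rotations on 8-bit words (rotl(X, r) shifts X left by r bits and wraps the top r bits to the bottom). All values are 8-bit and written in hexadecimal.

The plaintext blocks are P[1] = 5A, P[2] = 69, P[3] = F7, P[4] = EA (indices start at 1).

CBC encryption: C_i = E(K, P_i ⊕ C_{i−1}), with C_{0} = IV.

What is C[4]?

C[4] = C7

C[1]: P[1] ⊕ 38 = 62; E(K, 62) = FB.
C[2]: P[2] ⊕ FB = 92; E(K, 92) = 83.
C[3]: P[3] ⊕ 83 = 74; E(K, 74) = F0.
C[4]: P[4] ⊕ F0 = 1A; E(K, 1A) = C7.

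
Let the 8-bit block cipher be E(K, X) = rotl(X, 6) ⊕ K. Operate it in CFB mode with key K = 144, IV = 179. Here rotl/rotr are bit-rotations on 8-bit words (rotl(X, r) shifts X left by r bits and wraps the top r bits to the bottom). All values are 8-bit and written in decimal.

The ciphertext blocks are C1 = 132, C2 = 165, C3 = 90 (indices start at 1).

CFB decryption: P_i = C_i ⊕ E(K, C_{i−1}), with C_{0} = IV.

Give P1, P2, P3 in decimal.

P1: E(K, 179) = 124; 132 ⊕ 124 = 248.
P2: E(K, 132) = 177; 165 ⊕ 177 = 20.
P3: E(K, 165) = 249; 90 ⊕ 249 = 163.

P1 = 248, P2 = 20, P3 = 163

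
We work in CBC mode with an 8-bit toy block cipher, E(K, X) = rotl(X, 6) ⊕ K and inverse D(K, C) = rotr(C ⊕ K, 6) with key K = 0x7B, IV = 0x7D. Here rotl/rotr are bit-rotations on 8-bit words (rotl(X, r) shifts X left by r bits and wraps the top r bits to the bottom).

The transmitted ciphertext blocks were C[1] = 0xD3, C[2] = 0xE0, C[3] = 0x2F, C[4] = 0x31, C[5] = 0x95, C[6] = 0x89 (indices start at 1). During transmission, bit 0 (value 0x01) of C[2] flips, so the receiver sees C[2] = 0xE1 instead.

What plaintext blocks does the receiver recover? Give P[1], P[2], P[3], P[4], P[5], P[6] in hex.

CBC decryption: P_i = D(K, C_i) ⊕ C_{i−1}, with C_{0} = IV.
Only C[2] changed, to 0xE1. In CBC, a change in C_i garbles P_i and flips the same bit in P_{i+1}. Decrypting the received ciphertext:
P[1]: D(K, 0xD3) = 0xA2; 0xA2 ⊕ 0x7D = 0xDF.
P[2]: D(K, 0xE1) = 0x6A; 0x6A ⊕ 0xD3 = 0xB9.
P[3]: D(K, 0x2F) = 0x51; 0x51 ⊕ 0xE1 = 0xB0.
P[4]: D(K, 0x31) = 0x29; 0x29 ⊕ 0x2F = 0x06.
P[5]: D(K, 0x95) = 0xBB; 0xBB ⊕ 0x31 = 0x8A.
P[6]: D(K, 0x89) = 0xCB; 0xCB ⊕ 0x95 = 0x5E.
Blocks that differ from the original plaintext: P[2], P[3].

P[1] = 0xDF, P[2] = 0xB9, P[3] = 0xB0, P[4] = 0x06, P[5] = 0x8A, P[6] = 0x5E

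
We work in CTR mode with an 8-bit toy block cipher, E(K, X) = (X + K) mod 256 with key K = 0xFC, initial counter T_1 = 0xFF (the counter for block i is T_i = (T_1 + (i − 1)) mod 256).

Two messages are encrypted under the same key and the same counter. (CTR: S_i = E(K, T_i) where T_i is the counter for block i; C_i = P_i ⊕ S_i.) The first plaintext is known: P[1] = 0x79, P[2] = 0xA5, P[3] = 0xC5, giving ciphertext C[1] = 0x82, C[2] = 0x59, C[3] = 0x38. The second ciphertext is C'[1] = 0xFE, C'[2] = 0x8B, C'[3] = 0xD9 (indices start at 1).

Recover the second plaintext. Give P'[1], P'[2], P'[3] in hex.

P'[1] = 0x05, P'[2] = 0x77, P'[3] = 0x24

In CTR with a reused counter, both messages share the same keystream S_i, so C_i ⊕ C'_i = P_i ⊕ P'_i and thus P'_i = P_i ⊕ C_i ⊕ C'_i.
P'[1]: 0x79 ⊕ 0x82 ⊕ 0xFE = 0x05.
P'[2]: 0xA5 ⊕ 0x59 ⊕ 0x8B = 0x77.
P'[3]: 0xC5 ⊕ 0x38 ⊕ 0xD9 = 0x24.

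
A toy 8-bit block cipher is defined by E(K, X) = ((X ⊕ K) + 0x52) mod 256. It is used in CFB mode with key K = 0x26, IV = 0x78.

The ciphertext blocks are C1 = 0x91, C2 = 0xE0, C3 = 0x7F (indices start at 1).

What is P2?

CFB decryption: P_i = C_i ⊕ E(K, C_{i−1}), with C_{0} = IV.
P2: E(K, 0x91) = 0x09; 0xE0 ⊕ 0x09 = 0xE9.

P2 = 0xE9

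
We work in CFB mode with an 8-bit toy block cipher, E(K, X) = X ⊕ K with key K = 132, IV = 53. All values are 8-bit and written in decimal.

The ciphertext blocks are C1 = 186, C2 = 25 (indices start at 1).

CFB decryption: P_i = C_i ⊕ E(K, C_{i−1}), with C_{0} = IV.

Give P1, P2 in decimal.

P1: E(K, 53) = 177; 186 ⊕ 177 = 11.
P2: E(K, 186) = 62; 25 ⊕ 62 = 39.

P1 = 11, P2 = 39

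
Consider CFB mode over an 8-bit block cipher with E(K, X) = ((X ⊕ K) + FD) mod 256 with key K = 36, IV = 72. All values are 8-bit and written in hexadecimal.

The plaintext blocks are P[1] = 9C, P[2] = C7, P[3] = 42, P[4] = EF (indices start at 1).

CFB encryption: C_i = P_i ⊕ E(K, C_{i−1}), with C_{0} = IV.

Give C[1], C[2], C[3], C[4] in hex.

C[1] = DD, C[2] = 2F, C[3] = 54, C[4] = B0

C[1]: E(K, 72) = 41; 9C ⊕ 41 = DD.
C[2]: E(K, DD) = E8; C7 ⊕ E8 = 2F.
C[3]: E(K, 2F) = 16; 42 ⊕ 16 = 54.
C[4]: E(K, 54) = 5F; EF ⊕ 5F = B0.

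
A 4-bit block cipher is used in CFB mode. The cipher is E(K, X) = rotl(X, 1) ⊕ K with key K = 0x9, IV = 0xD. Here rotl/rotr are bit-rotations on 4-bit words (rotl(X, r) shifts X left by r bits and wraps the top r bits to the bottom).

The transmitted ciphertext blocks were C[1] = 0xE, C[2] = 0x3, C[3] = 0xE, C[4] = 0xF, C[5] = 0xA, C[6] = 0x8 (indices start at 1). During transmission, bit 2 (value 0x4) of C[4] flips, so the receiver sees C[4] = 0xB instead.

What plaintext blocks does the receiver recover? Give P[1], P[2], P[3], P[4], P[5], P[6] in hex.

CFB decryption: P_i = C_i ⊕ E(K, C_{i−1}), with C_{0} = IV.
Only C[4] changed, to 0xB. In CFB, a change in C_i flips the same bit in P_i and garbles P_{i+1}. Decrypting the received ciphertext:
P[1]: E(K, 0xD) = 0x2; 0xE ⊕ 0x2 = 0xC.
P[2]: E(K, 0xE) = 0x4; 0x3 ⊕ 0x4 = 0x7.
P[3]: E(K, 0x3) = 0xF; 0xE ⊕ 0xF = 0x1.
P[4]: E(K, 0xE) = 0x4; 0xB ⊕ 0x4 = 0xF.
P[5]: E(K, 0xB) = 0xE; 0xA ⊕ 0xE = 0x4.
P[6]: E(K, 0xA) = 0xC; 0x8 ⊕ 0xC = 0x4.
Blocks that differ from the original plaintext: P[4], P[5].

P[1] = 0xC, P[2] = 0x7, P[3] = 0x1, P[4] = 0xF, P[5] = 0x4, P[6] = 0x4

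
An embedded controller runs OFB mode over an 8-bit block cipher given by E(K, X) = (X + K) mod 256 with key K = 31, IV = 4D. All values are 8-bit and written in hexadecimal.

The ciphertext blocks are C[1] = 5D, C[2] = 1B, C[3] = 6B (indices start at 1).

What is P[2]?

OFB decryption: S_i = E(K, S_{i−1}) with S_{0} = IV; P_i = C_i ⊕ S_i.
P[1]: S = E(K, 4D) = 7E; 5D ⊕ 7E = 23.
P[2]: S = E(K, 7E) = AF; 1B ⊕ AF = B4.

P[2] = B4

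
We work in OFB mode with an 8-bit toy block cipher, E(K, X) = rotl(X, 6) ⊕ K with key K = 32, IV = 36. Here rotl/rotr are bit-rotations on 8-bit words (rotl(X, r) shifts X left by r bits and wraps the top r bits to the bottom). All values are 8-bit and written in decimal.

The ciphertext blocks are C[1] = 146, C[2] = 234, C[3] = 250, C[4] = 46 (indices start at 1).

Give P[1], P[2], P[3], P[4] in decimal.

OFB decryption: S_i = E(K, S_{i−1}) with S_{0} = IV; P_i = C_i ⊕ S_i.
P[1]: S = E(K, 36) = 41; 146 ⊕ 41 = 187.
P[2]: S = E(K, 41) = 106; 234 ⊕ 106 = 128.
P[3]: S = E(K, 106) = 186; 250 ⊕ 186 = 64.
P[4]: S = E(K, 186) = 142; 46 ⊕ 142 = 160.

P[1] = 187, P[2] = 128, P[3] = 64, P[4] = 160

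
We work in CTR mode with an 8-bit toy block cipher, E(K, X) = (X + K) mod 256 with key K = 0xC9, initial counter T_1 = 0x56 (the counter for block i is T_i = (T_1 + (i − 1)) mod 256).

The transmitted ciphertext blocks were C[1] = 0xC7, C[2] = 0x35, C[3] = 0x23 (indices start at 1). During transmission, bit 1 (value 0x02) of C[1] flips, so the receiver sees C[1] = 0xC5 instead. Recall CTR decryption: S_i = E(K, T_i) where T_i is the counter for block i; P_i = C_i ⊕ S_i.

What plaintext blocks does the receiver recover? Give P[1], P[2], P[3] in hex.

P[1] = 0xDA, P[2] = 0x15, P[3] = 0x02

Only C[1] changed, to 0xC5. In CTR, a change in C_i flips the same bit in P_i only; the keystream is unaffected. Decrypting the received ciphertext:
P[1]: T = 0x56, S = E(K, T) = 0x1F; 0xC5 ⊕ 0x1F = 0xDA.
P[2]: T = 0x57, S = E(K, T) = 0x20; 0x35 ⊕ 0x20 = 0x15.
P[3]: T = 0x58, S = E(K, T) = 0x21; 0x23 ⊕ 0x21 = 0x02.
Blocks that differ from the original plaintext: P[1].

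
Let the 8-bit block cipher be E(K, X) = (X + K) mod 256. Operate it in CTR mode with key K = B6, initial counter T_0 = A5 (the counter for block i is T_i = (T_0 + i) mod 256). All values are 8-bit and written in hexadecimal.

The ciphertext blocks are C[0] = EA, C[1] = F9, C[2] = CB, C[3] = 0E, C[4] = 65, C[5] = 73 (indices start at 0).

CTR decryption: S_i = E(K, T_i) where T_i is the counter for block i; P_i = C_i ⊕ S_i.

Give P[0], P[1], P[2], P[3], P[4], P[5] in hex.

P[0]: T = A5, S = E(K, T) = 5B; EA ⊕ 5B = B1.
P[1]: T = A6, S = E(K, T) = 5C; F9 ⊕ 5C = A5.
P[2]: T = A7, S = E(K, T) = 5D; CB ⊕ 5D = 96.
P[3]: T = A8, S = E(K, T) = 5E; 0E ⊕ 5E = 50.
P[4]: T = A9, S = E(K, T) = 5F; 65 ⊕ 5F = 3A.
P[5]: T = AA, S = E(K, T) = 60; 73 ⊕ 60 = 13.

P[0] = B1, P[1] = A5, P[2] = 96, P[3] = 50, P[4] = 3A, P[5] = 13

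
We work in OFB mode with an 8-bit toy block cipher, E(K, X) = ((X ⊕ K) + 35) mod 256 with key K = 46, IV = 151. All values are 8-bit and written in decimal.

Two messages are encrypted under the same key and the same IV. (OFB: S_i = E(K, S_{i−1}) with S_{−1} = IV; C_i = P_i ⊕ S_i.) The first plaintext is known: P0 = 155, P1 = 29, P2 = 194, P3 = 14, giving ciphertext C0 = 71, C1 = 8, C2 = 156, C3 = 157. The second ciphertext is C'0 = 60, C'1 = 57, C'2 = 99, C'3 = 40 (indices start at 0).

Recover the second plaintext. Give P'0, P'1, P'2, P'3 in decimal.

In OFB with a reused IV, both messages share the same keystream S_i, so C_i ⊕ C'_i = P_i ⊕ P'_i and thus P'_i = P_i ⊕ C_i ⊕ C'_i.
P'0: 155 ⊕ 71 ⊕ 60 = 224.
P'1: 29 ⊕ 8 ⊕ 57 = 44.
P'2: 194 ⊕ 156 ⊕ 99 = 61.
P'3: 14 ⊕ 157 ⊕ 40 = 187.

P'0 = 224, P'1 = 44, P'2 = 61, P'3 = 187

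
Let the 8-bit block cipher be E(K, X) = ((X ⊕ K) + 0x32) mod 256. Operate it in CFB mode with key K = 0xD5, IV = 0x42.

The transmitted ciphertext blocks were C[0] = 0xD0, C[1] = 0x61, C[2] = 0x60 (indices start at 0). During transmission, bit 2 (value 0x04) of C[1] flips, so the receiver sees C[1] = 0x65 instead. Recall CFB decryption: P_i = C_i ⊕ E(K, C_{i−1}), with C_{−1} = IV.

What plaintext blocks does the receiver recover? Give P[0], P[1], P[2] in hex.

Only C[1] changed, to 0x65. In CFB, a change in C_i flips the same bit in P_i and garbles P_{i+1}. Decrypting the received ciphertext:
P[0]: E(K, 0x42) = 0xC9; 0xD0 ⊕ 0xC9 = 0x19.
P[1]: E(K, 0xD0) = 0x37; 0x65 ⊕ 0x37 = 0x52.
P[2]: E(K, 0x65) = 0xE2; 0x60 ⊕ 0xE2 = 0x82.
Blocks that differ from the original plaintext: P[1], P[2].

P[0] = 0x19, P[1] = 0x52, P[2] = 0x82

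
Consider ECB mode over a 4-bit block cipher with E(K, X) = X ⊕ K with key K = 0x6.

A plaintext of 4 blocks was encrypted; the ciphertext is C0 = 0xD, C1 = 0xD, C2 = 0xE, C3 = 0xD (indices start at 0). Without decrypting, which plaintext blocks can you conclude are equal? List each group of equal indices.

P0 = P1 = P3

ECB encrypts each block independently with the same key, so equal ciphertext blocks imply equal plaintext blocks.
C0 = C1 = C3 = 0xD, so P0 = P1 = P3.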